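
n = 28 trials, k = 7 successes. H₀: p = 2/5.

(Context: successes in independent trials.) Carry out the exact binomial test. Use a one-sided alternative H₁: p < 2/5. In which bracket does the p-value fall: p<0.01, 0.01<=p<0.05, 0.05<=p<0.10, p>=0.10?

p-value bracket: 0.05<=p<0.10

Exact binomial: n=28, k=7, p₀=2/5=0.4000
P(X≤7) from Σ C(n,i)·p₀^i·(1−p₀)^(n−i)
p-value (one-sided, H₁ less) = 0.07401
→ bracket: 0.05<=p<0.10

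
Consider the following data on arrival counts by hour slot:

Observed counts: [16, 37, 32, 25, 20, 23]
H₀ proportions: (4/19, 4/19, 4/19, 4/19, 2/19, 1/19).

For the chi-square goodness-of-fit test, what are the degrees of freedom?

df = k − 1 = 6 − 1 = 5

degrees of freedom = 5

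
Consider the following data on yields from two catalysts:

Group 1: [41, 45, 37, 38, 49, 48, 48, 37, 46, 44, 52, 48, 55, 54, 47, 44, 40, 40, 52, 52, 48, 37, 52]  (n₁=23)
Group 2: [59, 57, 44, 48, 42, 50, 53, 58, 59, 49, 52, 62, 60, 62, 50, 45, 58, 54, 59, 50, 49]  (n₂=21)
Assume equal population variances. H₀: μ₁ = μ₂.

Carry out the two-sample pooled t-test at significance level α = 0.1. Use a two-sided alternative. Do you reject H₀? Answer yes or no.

reject H₀: yes

x̄₁=45.826, s₁=5.750, n₁=23
x̄₂=53.333, s₂=6.061, n₂=21
s_p² = [22·5.750² + 20·6.061²]/42 = 34.8088
SE = √(s_p²·(1/23+1/21)) = 1.7807
t = (45.826−53.333)/1.7807 = -4.2158
df = 42
p-value (two-sided) = 0.00013
At α=0.1: p < α → reject H₀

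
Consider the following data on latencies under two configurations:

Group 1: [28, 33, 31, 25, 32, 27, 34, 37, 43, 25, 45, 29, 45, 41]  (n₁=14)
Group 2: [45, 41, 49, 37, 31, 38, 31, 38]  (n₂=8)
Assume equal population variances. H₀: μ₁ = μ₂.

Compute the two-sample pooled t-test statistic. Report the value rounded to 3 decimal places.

x̄₁=33.929, s₁=7.163, n₁=14
x̄₂=38.750, s₂=6.251, n₂=8
s_p² = [13·7.163² + 7·6.251²]/20 = 47.0214
SE = √(s_p²·(1/14+1/8)) = 3.0391
t = (33.929−38.750)/3.0391 = -1.5864
df = 20

test statistic = -1.586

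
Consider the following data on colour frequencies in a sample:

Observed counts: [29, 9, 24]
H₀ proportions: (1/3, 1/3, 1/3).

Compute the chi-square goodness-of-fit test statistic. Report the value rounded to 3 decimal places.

n = 62; E_i = n·p_i = [20.67, 20.67, 20.67]
χ² = (29−20.67)²/20.67 + (9−20.67)²/20.67 + (24−20.67)²/20.67 = 10.4839
df = 2

test statistic = 10.484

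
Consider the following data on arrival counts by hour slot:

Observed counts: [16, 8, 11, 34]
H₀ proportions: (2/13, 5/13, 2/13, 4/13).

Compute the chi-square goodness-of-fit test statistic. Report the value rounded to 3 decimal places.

n = 69; E_i = n·p_i = [10.62, 26.54, 10.62, 21.23]
χ² = (16−10.62)²/10.62 + (8−26.54)²/26.54 + (11−10.62)²/10.62 + (34−21.23)²/21.23 = 23.3754
df = 3

test statistic = 23.375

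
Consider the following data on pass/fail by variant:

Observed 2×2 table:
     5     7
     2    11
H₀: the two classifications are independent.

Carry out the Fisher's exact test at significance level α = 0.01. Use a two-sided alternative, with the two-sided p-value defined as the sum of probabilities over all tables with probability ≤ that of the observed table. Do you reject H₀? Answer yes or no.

reject H₀: no

Margins: r₁=12, r₂=13, c₁=7, c₂=18, n=25
p_obs = C(12,5)·C(13,2)/C(25,7); sum pmf over tables with pmf ≤ p_obs
p-value (two-sided) = 0.20156
At α=0.01: p ≥ α → fail to reject H₀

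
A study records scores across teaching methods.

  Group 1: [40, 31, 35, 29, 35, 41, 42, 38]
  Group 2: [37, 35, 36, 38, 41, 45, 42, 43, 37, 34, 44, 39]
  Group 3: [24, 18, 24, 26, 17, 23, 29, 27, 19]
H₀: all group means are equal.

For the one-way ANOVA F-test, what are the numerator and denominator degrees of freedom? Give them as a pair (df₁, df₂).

k = 3 groups, N = 29 total
df = (k−1, N−k) = (3−1, 29−3) = (2, 26)

degrees of freedom = [2, 26]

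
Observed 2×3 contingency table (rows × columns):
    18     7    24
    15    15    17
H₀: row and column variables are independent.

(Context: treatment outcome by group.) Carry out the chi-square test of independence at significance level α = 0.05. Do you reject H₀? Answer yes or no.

reject H₀: no

Row totals [49, 47], col totals [33, 22, 41], n=96
χ² = (18−16.84)²/16.84 + (7−11.23)²/11.23 + (24−20.93)²/20.93 + (15−16.16)²/16.16 + (15−10.77)²/10.77 + (17−20.07)²/20.07 = 4.3372
df = 2
p-value (upper-tail) = 0.11434
At α=0.05: p ≥ α → fail to reject H₀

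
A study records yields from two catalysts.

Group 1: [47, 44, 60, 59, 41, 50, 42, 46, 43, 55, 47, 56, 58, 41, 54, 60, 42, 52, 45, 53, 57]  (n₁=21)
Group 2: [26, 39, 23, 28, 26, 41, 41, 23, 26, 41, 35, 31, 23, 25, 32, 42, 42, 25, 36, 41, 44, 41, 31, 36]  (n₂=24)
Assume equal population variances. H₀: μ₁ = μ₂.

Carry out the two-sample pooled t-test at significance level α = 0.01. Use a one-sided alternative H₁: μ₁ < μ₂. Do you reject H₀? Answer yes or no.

reject H₀: no

x̄₁=50.095, s₁=6.774, n₁=21
x̄₂=33.250, s₂=7.426, n₂=24
s_p² = [20·6.774² + 23·7.426²]/43 = 50.8444
SE = √(s_p²·(1/21+1/24)) = 2.1307
t = (50.095−33.250)/2.1307 = 7.9061
df = 43
p-value (one-sided, H₁ less) = 1.00000
At α=0.01: p ≥ α → fail to reject H₀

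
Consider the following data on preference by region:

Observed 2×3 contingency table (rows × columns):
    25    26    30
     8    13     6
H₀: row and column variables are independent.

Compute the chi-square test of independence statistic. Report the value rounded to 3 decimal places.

test statistic = 2.788

Row totals [81, 27], col totals [33, 39, 36], n=108
χ² = (25−24.75)²/24.75 + (26−29.25)²/29.25 + (30−27.00)²/27.00 + (8−8.25)²/8.25 + (13−9.75)²/9.75 + (6−9.00)²/9.00 = 2.7879
df = 2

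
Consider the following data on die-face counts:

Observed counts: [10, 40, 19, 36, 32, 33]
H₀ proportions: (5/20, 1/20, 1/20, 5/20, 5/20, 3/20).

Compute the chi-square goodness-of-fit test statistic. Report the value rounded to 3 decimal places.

test statistic = 160.353

n = 170; E_i = n·p_i = [42.50, 8.50, 8.50, 42.50, 42.50, 25.50]
χ² = (10−42.50)²/42.50 + (40−8.50)²/8.50 + (19−8.50)²/8.50 + (36−42.50)²/42.50 + (32−42.50)²/42.50 + (33−25.50)²/25.50 = 160.3529
df = 5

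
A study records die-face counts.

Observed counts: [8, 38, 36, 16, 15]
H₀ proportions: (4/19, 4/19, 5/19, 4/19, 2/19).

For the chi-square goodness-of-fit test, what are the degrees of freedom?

degrees of freedom = 4

df = k − 1 = 5 − 1 = 4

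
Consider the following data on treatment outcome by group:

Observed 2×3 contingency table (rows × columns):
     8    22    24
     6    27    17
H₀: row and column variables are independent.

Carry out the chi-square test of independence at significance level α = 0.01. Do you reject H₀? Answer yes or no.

Row totals [54, 50], col totals [14, 49, 41], n=104
χ² = (8−7.27)²/7.27 + (22−25.44)²/25.44 + (24−21.29)²/21.29 + (6−6.73)²/6.73 + (27−23.56)²/23.56 + (17−19.71)²/19.71 = 1.8399
df = 2
p-value (upper-tail) = 0.39854
At α=0.01: p ≥ α → fail to reject H₀

reject H₀: no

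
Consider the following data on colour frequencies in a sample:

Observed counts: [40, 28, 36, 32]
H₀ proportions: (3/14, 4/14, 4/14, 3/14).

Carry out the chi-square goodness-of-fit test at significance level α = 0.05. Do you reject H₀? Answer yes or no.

n = 136; E_i = n·p_i = [29.14, 38.86, 38.86, 29.14]
χ² = (40−29.14)²/29.14 + (28−38.86)²/38.86 + (36−38.86)²/38.86 + (32−29.14)²/29.14 = 7.5686
df = 3
p-value (upper-tail) = 0.05582
At α=0.05: p ≥ α → fail to reject H₀

reject H₀: no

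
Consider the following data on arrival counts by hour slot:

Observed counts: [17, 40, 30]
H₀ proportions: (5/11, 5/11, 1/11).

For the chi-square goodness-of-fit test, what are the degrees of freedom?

degrees of freedom = 2

df = k − 1 = 3 − 1 = 2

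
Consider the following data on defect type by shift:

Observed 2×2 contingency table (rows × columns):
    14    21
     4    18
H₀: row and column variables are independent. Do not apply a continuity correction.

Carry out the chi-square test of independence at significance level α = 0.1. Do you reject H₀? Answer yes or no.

reject H₀: yes

Row totals [35, 22], col totals [18, 39], n=57
χ² = (14−11.05)²/11.05 + (21−23.95)²/23.95 + (4−6.95)²/6.95 + (18−15.05)²/15.05 = 2.9762
df = 1
p-value (upper-tail) = 0.08450
At α=0.1: p < α → reject H₀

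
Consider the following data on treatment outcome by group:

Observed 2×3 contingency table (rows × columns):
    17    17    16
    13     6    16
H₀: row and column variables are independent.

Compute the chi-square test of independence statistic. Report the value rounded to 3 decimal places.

Row totals [50, 35], col totals [30, 23, 32], n=85
χ² = (17−17.65)²/17.65 + (17−13.53)²/13.53 + (16−18.82)²/18.82 + (13−12.35)²/12.35 + (6−9.47)²/9.47 + (16−13.18)²/13.18 = 3.2483
df = 2

test statistic = 3.248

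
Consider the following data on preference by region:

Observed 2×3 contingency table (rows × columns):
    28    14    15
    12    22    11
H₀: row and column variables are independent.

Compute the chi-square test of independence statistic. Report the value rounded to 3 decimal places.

test statistic = 7.485

Row totals [57, 45], col totals [40, 36, 26], n=102
χ² = (28−22.35)²/22.35 + (14−20.12)²/20.12 + (15−14.53)²/14.53 + (12−17.65)²/17.65 + (22−15.88)²/15.88 + (11−11.47)²/11.47 = 7.4850
df = 2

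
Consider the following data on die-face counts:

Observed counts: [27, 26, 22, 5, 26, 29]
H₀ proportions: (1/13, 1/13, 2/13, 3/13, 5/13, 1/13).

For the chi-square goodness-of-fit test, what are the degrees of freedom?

degrees of freedom = 5

df = k − 1 = 6 − 1 = 5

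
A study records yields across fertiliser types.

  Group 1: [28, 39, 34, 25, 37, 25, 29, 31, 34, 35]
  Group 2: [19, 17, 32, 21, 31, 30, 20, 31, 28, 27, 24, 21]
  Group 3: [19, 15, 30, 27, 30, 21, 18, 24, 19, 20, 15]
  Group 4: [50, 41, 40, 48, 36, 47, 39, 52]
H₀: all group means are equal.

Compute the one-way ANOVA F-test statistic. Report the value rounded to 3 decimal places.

Group means [31.70, 25.08, 21.64, 44.12], grand mean 29.488
SSB = Σnᵢ(x̄ᵢ−x̄)² = 2673.807; SSW = ΣΣ(x−x̄ᵢ)² = 1062.437
MSB = 2673.807/3 = 891.2689; MSW = 1062.437/37 = 28.7145
F = MSB/MSW = 31.0390
df = (3, 37)

test statistic = 31.039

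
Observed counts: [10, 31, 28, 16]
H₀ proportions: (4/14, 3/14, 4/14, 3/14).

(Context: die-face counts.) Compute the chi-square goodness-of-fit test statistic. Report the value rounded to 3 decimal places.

n = 85; E_i = n·p_i = [24.29, 18.21, 24.29, 18.21]
χ² = (10−24.29)²/24.29 + (31−18.21)²/18.21 + (28−24.29)²/24.29 + (16−18.21)²/18.21 = 18.2157
df = 3

test statistic = 18.216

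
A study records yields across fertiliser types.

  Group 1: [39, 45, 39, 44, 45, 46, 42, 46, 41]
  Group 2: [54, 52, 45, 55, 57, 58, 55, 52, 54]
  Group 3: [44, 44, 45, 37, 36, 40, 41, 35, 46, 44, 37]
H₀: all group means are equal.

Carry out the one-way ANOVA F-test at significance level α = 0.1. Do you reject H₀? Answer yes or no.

reject H₀: yes

Group means [43.00, 53.56, 40.82], grand mean 45.448
SSB = Σnᵢ(x̄ᵢ−x̄)² = 881.314; SSW = ΣΣ(x−x̄ᵢ)² = 339.859
MSB = 881.314/2 = 440.6569; MSW = 339.859/26 = 13.0715
F = MSB/MSW = 33.7113
df = (2, 26)
p-value (upper-tail) = 0.00000
At α=0.1: p < α → reject H₀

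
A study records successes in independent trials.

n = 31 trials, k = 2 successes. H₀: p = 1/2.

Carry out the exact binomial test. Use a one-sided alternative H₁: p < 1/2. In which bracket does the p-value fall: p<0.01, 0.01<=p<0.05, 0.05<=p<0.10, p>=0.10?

Exact binomial: n=31, k=2, p₀=1/2=0.5000
P(X≤2) from Σ C(n,i)·p₀^i·(1−p₀)^(n−i)
p-value (one-sided, H₁ less) = 0.00000
→ bracket: p<0.01

p-value bracket: p<0.01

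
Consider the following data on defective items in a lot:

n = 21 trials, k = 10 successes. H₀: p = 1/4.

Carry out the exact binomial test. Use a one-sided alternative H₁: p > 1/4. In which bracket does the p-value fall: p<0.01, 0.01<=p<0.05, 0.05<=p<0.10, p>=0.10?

Exact binomial: n=21, k=10, p₀=1/4=0.2500
P(X≥10) from Σ C(n,i)·p₀^i·(1−p₀)^(n−i)
p-value (one-sided, H₁ greater) = 0.02063
→ bracket: 0.01<=p<0.05

p-value bracket: 0.01<=p<0.05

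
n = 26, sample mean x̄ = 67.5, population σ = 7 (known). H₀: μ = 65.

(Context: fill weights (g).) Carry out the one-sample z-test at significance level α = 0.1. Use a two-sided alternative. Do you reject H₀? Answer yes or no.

reject H₀: yes

SE = σ/√n = 7/√26 = 1.3728
z = (x̄−μ₀)/SE = (67.5−65)/1.3728 = 1.8211
p-value (two-sided) = 0.06859
At α=0.1: p < α → reject H₀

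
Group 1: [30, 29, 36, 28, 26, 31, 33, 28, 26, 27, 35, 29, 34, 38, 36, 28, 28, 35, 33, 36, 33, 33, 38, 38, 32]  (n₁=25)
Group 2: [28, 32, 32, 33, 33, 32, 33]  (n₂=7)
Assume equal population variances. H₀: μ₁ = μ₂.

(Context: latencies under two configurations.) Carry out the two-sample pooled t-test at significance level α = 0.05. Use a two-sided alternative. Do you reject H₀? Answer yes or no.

x̄₁=32.000, s₁=3.905, n₁=25
x̄₂=31.857, s₂=1.773, n₂=7
s_p² = [24·3.905² + 6·1.773²]/30 = 12.8286
SE = √(s_p²·(1/25+1/7)) = 1.5316
t = (32.000−31.857)/1.5316 = 0.0933
df = 30
p-value (two-sided) = 0.92631
At α=0.05: p ≥ α → fail to reject H₀

reject H₀: no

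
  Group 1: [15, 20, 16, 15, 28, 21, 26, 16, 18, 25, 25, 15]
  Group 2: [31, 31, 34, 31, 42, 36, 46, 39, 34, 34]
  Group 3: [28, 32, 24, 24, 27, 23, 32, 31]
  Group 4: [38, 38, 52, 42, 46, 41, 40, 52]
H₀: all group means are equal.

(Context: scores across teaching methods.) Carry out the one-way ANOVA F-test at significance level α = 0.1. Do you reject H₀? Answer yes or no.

reject H₀: yes

Group means [20.00, 35.80, 27.62, 43.62], grand mean 30.737
SSB = Σnᵢ(x̄ᵢ−x̄)² = 3046.018; SSW = ΣΣ(x−x̄ᵢ)² = 823.350
MSB = 3046.018/3 = 1015.3395; MSW = 823.350/34 = 24.2162
F = MSB/MSW = 41.9281
df = (3, 34)
p-value (upper-tail) = 0.00000
At α=0.1: p < α → reject H₀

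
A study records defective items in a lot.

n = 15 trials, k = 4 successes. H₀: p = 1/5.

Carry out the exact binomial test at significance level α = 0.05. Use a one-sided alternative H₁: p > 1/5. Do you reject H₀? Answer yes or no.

reject H₀: no

Exact binomial: n=15, k=4, p₀=1/5=0.2000
P(X≥4) from Σ C(n,i)·p₀^i·(1−p₀)^(n−i)
p-value (one-sided, H₁ greater) = 0.35184
At α=0.05: p ≥ α → fail to reject H₀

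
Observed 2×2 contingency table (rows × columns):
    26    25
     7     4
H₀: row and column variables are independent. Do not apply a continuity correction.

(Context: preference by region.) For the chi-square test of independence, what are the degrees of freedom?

degrees of freedom = 1

df = (r−1)(c−1) = (2−1)·(2−1) = 1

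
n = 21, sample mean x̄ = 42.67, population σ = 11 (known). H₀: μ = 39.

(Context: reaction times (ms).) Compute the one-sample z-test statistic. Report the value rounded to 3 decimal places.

test statistic = 1.529

SE = σ/√n = 11/√21 = 2.4004
z = (x̄−μ₀)/SE = (42.67−39)/2.4004 = 1.5289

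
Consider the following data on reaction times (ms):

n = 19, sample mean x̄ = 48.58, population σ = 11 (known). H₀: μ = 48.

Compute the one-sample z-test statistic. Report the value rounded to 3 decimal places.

SE = σ/√n = 11/√19 = 2.5236
z = (x̄−μ₀)/SE = (48.58−48)/2.5236 = 0.2298

test statistic = 0.230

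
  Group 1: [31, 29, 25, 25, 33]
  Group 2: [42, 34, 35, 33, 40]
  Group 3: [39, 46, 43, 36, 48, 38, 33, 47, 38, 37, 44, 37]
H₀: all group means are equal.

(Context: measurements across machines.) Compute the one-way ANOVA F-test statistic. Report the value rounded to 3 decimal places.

test statistic = 12.598

Group means [28.60, 36.80, 40.50], grand mean 36.955
SSB = Σnᵢ(x̄ᵢ−x̄)² = 499.955; SSW = ΣΣ(x−x̄ᵢ)² = 377.000
MSB = 499.955/2 = 249.9773; MSW = 377.000/19 = 19.8421
F = MSB/MSW = 12.5983
df = (2, 19)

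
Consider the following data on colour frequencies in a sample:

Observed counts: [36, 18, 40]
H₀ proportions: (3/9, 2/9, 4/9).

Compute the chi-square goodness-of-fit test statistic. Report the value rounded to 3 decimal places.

test statistic = 1.170

n = 94; E_i = n·p_i = [31.33, 20.89, 41.78]
χ² = (36−31.33)²/31.33 + (18−20.89)²/20.89 + (40−41.78)²/41.78 = 1.1702
df = 2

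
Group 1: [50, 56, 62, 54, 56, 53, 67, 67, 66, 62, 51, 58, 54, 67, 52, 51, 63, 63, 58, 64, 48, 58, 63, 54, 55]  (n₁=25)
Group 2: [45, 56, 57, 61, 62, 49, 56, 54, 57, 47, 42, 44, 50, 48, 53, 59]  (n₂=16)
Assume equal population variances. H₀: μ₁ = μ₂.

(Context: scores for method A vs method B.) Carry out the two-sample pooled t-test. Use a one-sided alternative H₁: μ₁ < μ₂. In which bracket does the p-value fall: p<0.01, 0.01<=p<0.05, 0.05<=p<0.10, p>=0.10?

p-value bracket: p>=0.10

x̄₁=58.080, s₁=5.908, n₁=25
x̄₂=52.500, s₂=6.218, n₂=16
s_p² = [24·5.908² + 15·6.218²]/39 = 36.3549
SE = √(s_p²·(1/25+1/16)) = 1.9304
t = (58.080−52.500)/1.9304 = 2.8906
df = 39
p-value (one-sided, H₁ less) = 0.99687
→ bracket: p>=0.10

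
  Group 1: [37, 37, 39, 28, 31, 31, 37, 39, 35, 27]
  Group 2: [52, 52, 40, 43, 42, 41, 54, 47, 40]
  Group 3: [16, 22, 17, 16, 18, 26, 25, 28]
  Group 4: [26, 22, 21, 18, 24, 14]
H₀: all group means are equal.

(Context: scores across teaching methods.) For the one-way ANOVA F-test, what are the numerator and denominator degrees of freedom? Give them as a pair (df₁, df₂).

degrees of freedom = [3, 29]

k = 4 groups, N = 33 total
df = (k−1, N−k) = (4−1, 33−4) = (3, 29)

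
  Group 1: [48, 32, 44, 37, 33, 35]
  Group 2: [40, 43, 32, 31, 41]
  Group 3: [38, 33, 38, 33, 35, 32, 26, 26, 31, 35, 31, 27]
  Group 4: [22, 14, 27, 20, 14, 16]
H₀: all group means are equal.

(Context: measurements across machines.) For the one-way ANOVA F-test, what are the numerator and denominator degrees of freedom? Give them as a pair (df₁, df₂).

k = 4 groups, N = 29 total
df = (k−1, N−k) = (4−1, 29−4) = (3, 25)

degrees of freedom = [3, 25]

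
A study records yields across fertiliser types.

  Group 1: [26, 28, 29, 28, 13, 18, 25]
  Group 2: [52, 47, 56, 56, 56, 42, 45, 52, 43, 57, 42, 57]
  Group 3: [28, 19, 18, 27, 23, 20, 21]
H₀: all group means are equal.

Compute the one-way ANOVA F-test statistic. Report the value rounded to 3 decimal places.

test statistic = 75.919

Group means [23.86, 50.42, 22.29], grand mean 35.692
SSB = Σnᵢ(x̄ᵢ−x̄)² = 4840.336; SSW = ΣΣ(x−x̄ᵢ)² = 733.202
MSB = 4840.336/2 = 2420.1680; MSW = 733.202/23 = 31.8784
F = MSB/MSW = 75.9188
df = (2, 23)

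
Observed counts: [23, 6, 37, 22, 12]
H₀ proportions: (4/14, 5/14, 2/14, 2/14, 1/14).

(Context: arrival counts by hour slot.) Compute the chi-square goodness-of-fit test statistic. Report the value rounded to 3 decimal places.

n = 100; E_i = n·p_i = [28.57, 35.71, 14.29, 14.29, 7.14]
χ² = (23−28.57)²/28.57 + (6−35.71)²/35.71 + (37−14.29)²/14.29 + (22−14.29)²/14.29 + (12−7.14)²/7.14 = 69.3930
df = 4

test statistic = 69.393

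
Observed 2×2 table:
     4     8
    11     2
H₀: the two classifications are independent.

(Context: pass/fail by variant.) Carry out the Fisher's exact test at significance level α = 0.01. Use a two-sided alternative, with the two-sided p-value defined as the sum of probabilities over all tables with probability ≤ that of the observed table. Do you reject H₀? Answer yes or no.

Margins: r₁=12, r₂=13, c₁=15, c₂=10, n=25
p_obs = C(12,4)·C(13,11)/C(25,15); sum pmf over tables with pmf ≤ p_obs
p-value (two-sided) = 0.01542
At α=0.01: p ≥ α → fail to reject H₀

reject H₀: no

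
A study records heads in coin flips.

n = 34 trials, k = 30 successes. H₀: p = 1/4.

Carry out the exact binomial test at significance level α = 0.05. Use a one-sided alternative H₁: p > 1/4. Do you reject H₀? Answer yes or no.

reject H₀: yes

Exact binomial: n=34, k=30, p₀=1/4=0.2500
P(X≥30) from Σ C(n,i)·p₀^i·(1−p₀)^(n−i)
p-value (one-sided, H₁ greater) = 0.00000
At α=0.05: p < α → reject H₀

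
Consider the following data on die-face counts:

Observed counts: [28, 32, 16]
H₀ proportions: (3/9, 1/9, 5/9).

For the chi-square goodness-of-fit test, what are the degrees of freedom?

degrees of freedom = 2

df = k − 1 = 3 − 1 = 2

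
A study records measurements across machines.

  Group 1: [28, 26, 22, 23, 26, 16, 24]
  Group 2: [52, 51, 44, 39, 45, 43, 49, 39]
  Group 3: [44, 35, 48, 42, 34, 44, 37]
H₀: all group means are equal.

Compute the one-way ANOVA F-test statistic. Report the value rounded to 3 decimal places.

test statistic = 41.217

Group means [23.57, 45.25, 40.57], grand mean 36.864
SSB = Σnᵢ(x̄ᵢ−x̄)² = 1895.662; SSW = ΣΣ(x−x̄ᵢ)² = 436.929
MSB = 1895.662/2 = 947.8312; MSW = 436.929/19 = 22.9962
F = MSB/MSW = 41.2168
df = (2, 19)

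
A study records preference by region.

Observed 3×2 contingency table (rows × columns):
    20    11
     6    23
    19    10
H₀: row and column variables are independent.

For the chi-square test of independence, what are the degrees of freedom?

degrees of freedom = 2

df = (r−1)(c−1) = (3−1)·(2−1) = 2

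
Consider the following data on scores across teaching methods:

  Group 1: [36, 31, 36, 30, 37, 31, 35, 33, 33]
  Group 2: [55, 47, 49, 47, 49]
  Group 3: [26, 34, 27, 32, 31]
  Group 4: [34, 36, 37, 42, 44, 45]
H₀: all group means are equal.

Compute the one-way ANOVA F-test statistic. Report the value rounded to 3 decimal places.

Group means [33.56, 49.40, 30.00, 39.67], grand mean 37.480
SSB = Σnᵢ(x̄ᵢ−x̄)² = 1157.484; SSW = ΣΣ(x−x̄ᵢ)² = 246.756
MSB = 1157.484/3 = 385.8281; MSW = 246.756/21 = 11.7503
F = MSB/MSW = 32.8357
df = (3, 21)

test statistic = 32.836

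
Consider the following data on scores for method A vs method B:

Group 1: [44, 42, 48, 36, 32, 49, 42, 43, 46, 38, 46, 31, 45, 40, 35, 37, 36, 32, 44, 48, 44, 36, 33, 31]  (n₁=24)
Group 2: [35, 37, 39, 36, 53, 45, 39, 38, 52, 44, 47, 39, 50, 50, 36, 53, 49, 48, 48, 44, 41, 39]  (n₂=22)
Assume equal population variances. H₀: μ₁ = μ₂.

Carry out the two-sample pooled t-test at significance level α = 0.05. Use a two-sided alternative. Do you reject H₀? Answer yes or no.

x̄₁=39.917, s₁=5.882, n₁=24
x̄₂=43.727, s₂=6.041, n₂=22
s_p² = [23·5.882² + 21·6.041²]/44 = 35.5045
SE = √(s_p²·(1/24+1/22)) = 1.7587
t = (39.917−43.727)/1.7587 = -2.1667
df = 44
p-value (two-sided) = 0.03572
At α=0.05: p < α → reject H₀

reject H₀: yes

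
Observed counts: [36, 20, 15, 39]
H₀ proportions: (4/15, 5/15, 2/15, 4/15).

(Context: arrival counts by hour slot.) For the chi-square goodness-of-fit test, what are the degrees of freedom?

degrees of freedom = 3

df = k − 1 = 4 − 1 = 3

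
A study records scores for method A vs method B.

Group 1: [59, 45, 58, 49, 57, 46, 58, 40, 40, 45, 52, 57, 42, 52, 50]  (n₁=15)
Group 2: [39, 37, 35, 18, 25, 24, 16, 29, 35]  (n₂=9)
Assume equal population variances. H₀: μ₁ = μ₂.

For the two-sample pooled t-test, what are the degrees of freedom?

df = n₁ + n₂ − 2 = 15 + 9 − 2 = 22

degrees of freedom = 22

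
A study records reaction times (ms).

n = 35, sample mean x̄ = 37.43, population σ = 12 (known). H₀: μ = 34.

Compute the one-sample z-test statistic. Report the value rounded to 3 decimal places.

test statistic = 1.691

SE = σ/√n = 12/√35 = 2.0284
z = (x̄−μ₀)/SE = (37.43−34)/2.0284 = 1.6910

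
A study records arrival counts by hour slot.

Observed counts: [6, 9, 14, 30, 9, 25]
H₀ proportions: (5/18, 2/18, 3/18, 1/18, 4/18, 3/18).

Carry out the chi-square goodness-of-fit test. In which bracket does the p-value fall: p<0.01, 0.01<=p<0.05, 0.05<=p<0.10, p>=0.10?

p-value bracket: p<0.01

n = 93; E_i = n·p_i = [25.83, 10.33, 15.50, 5.17, 20.67, 15.50]
χ² = (6−25.83)²/25.83 + (9−10.33)²/10.33 + (14−15.50)²/15.50 + (30−5.17)²/5.17 + (9−20.67)²/20.67 + (25−15.50)²/15.50 = 147.3129
df = 5
p-value (upper-tail) = 0.00000
→ bracket: p<0.01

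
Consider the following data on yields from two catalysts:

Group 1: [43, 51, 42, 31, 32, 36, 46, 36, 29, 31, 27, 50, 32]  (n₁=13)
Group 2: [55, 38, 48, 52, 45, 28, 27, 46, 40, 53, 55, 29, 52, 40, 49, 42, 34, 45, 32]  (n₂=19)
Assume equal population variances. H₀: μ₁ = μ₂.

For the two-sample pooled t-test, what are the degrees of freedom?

degrees of freedom = 30

df = n₁ + n₂ − 2 = 13 + 19 − 2 = 30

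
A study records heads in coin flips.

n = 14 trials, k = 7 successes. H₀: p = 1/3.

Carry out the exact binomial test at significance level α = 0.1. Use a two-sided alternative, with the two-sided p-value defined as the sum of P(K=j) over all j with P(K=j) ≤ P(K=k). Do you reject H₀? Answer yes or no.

Exact binomial: n=14, k=7, p₀=1/3=0.3333
P(X=j) = C(n,j)·p₀^j·(1−p₀)^(n−j); p = Σ P(X=j) over j with P(X=j) ≤ P(X=7)
p-value (two-sided) = 0.25480
At α=0.1: p ≥ α → fail to reject H₀

reject H₀: no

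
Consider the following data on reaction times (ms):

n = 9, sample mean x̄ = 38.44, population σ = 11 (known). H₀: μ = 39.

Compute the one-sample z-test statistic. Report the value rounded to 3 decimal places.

SE = σ/√n = 11/√9 = 3.6667
z = (x̄−μ₀)/SE = (38.44−39)/3.6667 = -0.1527

test statistic = -0.153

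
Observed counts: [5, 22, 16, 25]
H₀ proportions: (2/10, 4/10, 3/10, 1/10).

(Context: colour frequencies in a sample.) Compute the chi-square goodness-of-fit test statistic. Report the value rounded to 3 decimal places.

n = 68; E_i = n·p_i = [13.60, 27.20, 20.40, 6.80]
χ² = (5−13.60)²/13.60 + (22−27.20)²/27.20 + (16−20.40)²/20.40 + (25−6.80)²/6.80 = 56.0931
df = 3

test statistic = 56.093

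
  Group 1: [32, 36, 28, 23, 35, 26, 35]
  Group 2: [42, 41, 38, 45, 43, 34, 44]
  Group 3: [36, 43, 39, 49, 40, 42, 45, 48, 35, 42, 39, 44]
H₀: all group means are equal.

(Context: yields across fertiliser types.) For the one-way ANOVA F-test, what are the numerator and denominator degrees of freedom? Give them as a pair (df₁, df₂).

degrees of freedom = [2, 23]

k = 3 groups, N = 26 total
df = (k−1, N−k) = (3−1, 26−3) = (2, 23)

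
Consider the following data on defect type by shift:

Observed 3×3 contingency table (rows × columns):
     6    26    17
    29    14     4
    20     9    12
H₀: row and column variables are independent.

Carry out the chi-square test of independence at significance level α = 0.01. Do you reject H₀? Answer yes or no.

Row totals [49, 47, 41], col totals [55, 49, 33], n=137
χ² = (6−19.67)²/19.67 + (26−17.53)²/17.53 + (17−11.80)²/11.80 + (29−18.87)²/18.87 + (14−16.81)²/16.81 + (4−11.32)²/11.32 + (20−16.46)²/16.46 + (9−14.66)²/14.66 + (12−9.88)²/9.88 = 29.9381
df = 4
p-value (upper-tail) = 0.00001
At α=0.01: p < α → reject H₀

reject H₀: yes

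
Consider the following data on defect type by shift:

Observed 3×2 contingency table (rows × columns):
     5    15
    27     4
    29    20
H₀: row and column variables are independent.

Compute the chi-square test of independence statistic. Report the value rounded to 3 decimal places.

Row totals [20, 31, 49], col totals [61, 39], n=100
χ² = (5−12.20)²/12.20 + (15−7.80)²/7.80 + (27−18.91)²/18.91 + (4−12.09)²/12.09 + (29−29.89)²/29.89 + (20−19.11)²/19.11 = 19.8377
df = 2

test statistic = 19.838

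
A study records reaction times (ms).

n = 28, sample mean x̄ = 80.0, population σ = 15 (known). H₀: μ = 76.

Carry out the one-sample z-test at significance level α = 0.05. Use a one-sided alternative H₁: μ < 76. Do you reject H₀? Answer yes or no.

SE = σ/√n = 15/√28 = 2.8347
z = (x̄−μ₀)/SE = (80.0−76)/2.8347 = 1.4111
p-value (one-sided, H₁ less) = 0.92089
At α=0.05: p ≥ α → fail to reject H₀

reject H₀: no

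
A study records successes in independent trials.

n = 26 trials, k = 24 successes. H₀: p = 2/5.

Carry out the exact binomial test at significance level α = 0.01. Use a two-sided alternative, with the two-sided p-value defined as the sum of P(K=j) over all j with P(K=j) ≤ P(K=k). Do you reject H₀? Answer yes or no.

Exact binomial: n=26, k=24, p₀=2/5=0.4000
P(X=j) = C(n,j)·p₀^j·(1−p₀)^(n−j); p = Σ P(X=j) over j with P(X=j) ≤ P(X=24)
p-value (two-sided) = 0.00000
At α=0.01: p < α → reject H₀

reject H₀: yes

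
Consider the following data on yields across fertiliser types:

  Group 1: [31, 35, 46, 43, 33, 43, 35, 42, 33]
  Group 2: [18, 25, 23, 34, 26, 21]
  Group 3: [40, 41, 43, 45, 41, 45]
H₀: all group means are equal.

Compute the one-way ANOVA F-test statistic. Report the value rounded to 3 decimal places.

test statistic = 22.957

Group means [37.89, 24.50, 42.50], grand mean 35.381
SSB = Σnᵢ(x̄ᵢ−x̄)² = 1071.063; SSW = ΣΣ(x−x̄ᵢ)² = 419.889
MSB = 1071.063/2 = 535.5317; MSW = 419.889/18 = 23.3272
F = MSB/MSW = 22.9574
df = (2, 18)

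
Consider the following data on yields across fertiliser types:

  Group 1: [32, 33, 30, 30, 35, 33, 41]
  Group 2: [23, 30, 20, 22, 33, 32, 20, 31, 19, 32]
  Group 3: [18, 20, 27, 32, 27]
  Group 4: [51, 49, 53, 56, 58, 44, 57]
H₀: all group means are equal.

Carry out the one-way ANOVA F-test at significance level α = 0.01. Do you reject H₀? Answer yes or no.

Group means [33.43, 26.20, 24.80, 52.57], grand mean 34.069
SSB = Σnᵢ(x̄ᵢ−x̄)² = 3448.033; SSW = ΣΣ(x−x̄ᵢ)² = 673.829
MSB = 3448.033/3 = 1149.3445; MSW = 673.829/25 = 26.9531
F = MSB/MSW = 42.6423
df = (3, 25)
p-value (upper-tail) = 0.00000
At α=0.01: p < α → reject H₀

reject H₀: yes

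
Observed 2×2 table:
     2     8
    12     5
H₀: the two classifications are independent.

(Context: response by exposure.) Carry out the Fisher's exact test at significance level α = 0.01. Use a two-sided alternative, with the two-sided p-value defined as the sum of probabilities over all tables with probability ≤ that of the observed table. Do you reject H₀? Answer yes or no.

reject H₀: no

Margins: r₁=10, r₂=17, c₁=14, c₂=13, n=27
p_obs = C(10,2)·C(17,12)/C(27,14); sum pmf over tables with pmf ≤ p_obs
p-value (two-sided) = 0.01831
At α=0.01: p ≥ α → fail to reject H₀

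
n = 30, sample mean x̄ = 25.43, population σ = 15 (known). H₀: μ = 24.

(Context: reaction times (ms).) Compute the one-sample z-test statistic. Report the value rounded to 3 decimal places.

SE = σ/√n = 15/√30 = 2.7386
z = (x̄−μ₀)/SE = (25.43−24)/2.7386 = 0.5222

test statistic = 0.522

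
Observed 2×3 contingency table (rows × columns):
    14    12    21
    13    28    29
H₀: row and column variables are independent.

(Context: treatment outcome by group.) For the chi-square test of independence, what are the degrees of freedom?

df = (r−1)(c−1) = (2−1)·(3−1) = 2

degrees of freedom = 2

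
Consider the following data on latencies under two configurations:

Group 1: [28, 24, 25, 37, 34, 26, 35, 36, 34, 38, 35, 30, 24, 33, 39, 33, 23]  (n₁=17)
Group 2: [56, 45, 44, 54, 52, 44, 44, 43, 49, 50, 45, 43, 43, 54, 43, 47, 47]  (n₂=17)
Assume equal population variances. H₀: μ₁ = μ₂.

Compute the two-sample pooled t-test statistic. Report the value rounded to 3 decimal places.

x̄₁=31.412, s₁=5.374, n₁=17
x̄₂=47.235, s₂=4.437, n₂=17
s_p² = [16·5.374² + 16·4.437²]/32 = 24.2868
SE = √(s_p²·(1/17+1/17)) = 1.6903
t = (31.412−47.235)/1.6903 = -9.3611
df = 32

test statistic = -9.361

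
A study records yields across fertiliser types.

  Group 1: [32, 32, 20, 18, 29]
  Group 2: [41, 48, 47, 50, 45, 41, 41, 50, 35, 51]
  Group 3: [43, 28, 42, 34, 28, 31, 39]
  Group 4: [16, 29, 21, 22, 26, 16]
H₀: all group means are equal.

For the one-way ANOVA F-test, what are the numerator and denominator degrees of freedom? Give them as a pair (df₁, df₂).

k = 4 groups, N = 28 total
df = (k−1, N−k) = (4−1, 28−4) = (3, 24)

degrees of freedom = [3, 24]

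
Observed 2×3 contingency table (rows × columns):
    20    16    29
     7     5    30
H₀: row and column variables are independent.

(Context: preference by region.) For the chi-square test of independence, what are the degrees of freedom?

df = (r−1)(c−1) = (2−1)·(3−1) = 2

degrees of freedom = 2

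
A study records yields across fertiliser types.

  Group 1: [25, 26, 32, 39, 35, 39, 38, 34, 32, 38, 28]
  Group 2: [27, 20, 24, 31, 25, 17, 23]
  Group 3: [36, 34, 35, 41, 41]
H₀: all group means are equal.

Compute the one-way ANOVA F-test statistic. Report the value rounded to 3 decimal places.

test statistic = 14.135

Group means [33.27, 23.86, 37.40], grand mean 31.304
SSB = Σnᵢ(x̄ᵢ−x̄)² = 616.631; SSW = ΣΣ(x−x̄ᵢ)² = 436.239
MSB = 616.631/2 = 308.3153; MSW = 436.239/20 = 21.8119
F = MSB/MSW = 14.1352
df = (2, 20)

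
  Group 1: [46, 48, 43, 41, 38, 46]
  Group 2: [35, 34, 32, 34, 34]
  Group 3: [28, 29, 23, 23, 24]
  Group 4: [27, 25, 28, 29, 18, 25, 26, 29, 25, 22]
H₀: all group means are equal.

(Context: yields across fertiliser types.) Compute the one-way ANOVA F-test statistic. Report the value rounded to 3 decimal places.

test statistic = 51.429

Group means [43.67, 33.80, 25.40, 25.40], grand mean 31.231
SSB = Σnᵢ(x̄ᵢ−x̄)² = 1470.882; SSW = ΣΣ(x−x̄ᵢ)² = 209.733
MSB = 1470.882/3 = 490.2940; MSW = 209.733/22 = 9.5333
F = MSB/MSW = 51.4294
df = (3, 22)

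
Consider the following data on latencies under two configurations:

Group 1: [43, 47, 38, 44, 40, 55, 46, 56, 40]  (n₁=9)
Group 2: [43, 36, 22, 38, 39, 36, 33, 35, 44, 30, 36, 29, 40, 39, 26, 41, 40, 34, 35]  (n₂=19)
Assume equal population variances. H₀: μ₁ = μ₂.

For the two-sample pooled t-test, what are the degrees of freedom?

degrees of freedom = 26

df = n₁ + n₂ − 2 = 9 + 19 − 2 = 26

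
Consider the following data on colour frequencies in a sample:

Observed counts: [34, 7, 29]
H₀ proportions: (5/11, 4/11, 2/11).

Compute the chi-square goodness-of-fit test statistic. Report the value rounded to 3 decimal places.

n = 70; E_i = n·p_i = [31.82, 25.45, 12.73]
χ² = (34−31.82)²/31.82 + (7−25.45)²/25.45 + (29−12.73)²/12.73 = 34.3350
df = 2

test statistic = 34.335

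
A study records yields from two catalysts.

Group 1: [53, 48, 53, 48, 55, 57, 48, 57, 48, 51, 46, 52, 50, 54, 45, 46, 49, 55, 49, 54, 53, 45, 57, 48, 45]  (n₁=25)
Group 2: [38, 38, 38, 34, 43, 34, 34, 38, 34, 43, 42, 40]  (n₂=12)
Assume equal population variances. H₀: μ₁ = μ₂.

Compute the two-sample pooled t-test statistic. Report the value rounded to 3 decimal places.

test statistic = 9.394

x̄₁=50.640, s₁=3.978, n₁=25
x̄₂=38.000, s₂=3.490, n₂=12
s_p² = [24·3.978² + 11·3.490²]/35 = 14.6789
SE = √(s_p²·(1/25+1/12)) = 1.3455
t = (50.640−38.000)/1.3455 = 9.3942
df = 35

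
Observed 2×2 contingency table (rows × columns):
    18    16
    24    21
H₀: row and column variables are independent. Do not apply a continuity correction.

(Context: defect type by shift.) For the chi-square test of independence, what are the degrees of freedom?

df = (r−1)(c−1) = (2−1)·(2−1) = 1

degrees of freedom = 1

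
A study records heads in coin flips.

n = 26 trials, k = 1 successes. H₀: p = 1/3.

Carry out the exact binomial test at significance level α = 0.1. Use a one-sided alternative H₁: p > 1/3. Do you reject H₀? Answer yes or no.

Exact binomial: n=26, k=1, p₀=1/3=0.3333
P(X≥1) from Σ C(n,i)·p₀^i·(1−p₀)^(n−i)
p-value (one-sided, H₁ greater) = 0.99997
At α=0.1: p ≥ α → fail to reject H₀

reject H₀: no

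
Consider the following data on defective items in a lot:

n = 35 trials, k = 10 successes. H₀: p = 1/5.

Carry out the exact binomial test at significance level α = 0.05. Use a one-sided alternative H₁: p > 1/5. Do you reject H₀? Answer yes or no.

Exact binomial: n=35, k=10, p₀=1/5=0.2000
P(X≥10) from Σ C(n,i)·p₀^i·(1−p₀)^(n−i)
p-value (one-sided, H₁ greater) = 0.14573
At α=0.05: p ≥ α → fail to reject H₀

reject H₀: no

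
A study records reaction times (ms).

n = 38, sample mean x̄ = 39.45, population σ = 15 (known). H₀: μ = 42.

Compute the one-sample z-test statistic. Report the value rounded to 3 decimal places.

test statistic = -1.048

SE = σ/√n = 15/√38 = 2.4333
z = (x̄−μ₀)/SE = (39.45−42)/2.4333 = -1.0480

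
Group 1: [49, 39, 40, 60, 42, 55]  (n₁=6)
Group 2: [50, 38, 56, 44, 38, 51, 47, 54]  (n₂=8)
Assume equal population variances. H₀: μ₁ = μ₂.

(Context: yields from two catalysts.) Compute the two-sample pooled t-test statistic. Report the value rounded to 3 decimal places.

x̄₁=47.500, s₁=8.643, n₁=6
x̄₂=47.250, s₂=6.819, n₂=8
s_p² = [5·8.643² + 7·6.819²]/12 = 58.2500
SE = √(s_p²·(1/6+1/8)) = 4.1218
t = (47.500−47.250)/4.1218 = 0.0607
df = 12

test statistic = 0.061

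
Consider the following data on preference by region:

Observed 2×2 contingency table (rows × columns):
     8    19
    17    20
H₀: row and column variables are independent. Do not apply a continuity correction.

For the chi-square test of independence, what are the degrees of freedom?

degrees of freedom = 1

df = (r−1)(c−1) = (2−1)·(2−1) = 1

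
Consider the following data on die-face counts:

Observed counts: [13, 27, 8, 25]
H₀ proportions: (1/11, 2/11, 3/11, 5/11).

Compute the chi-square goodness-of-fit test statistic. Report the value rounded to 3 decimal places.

test statistic = 29.441

n = 73; E_i = n·p_i = [6.64, 13.27, 19.91, 33.18]
χ² = (13−6.64)²/6.64 + (27−13.27)²/13.27 + (8−19.91)²/19.91 + (25−33.18)²/33.18 = 29.4406
df = 3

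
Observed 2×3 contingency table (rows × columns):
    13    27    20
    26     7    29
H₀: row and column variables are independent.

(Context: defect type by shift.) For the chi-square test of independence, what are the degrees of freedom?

df = (r−1)(c−1) = (2−1)·(3−1) = 2

degrees of freedom = 2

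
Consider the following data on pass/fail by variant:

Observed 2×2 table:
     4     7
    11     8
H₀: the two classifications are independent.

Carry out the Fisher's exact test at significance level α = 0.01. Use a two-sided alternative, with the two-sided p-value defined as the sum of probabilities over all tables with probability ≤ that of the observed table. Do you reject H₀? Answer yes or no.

reject H₀: no

Margins: r₁=11, r₂=19, c₁=15, c₂=15, n=30
p_obs = C(11,4)·C(19,11)/C(30,15); sum pmf over tables with pmf ≤ p_obs
p-value (two-sided) = 0.44973
At α=0.01: p ≥ α → fail to reject H₀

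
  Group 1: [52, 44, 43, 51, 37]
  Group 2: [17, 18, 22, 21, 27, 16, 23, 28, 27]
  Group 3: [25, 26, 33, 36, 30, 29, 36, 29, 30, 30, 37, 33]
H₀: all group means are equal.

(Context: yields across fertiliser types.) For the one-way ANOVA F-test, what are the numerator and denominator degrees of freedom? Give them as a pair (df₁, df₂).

degrees of freedom = [2, 23]

k = 3 groups, N = 26 total
df = (k−1, N−k) = (3−1, 26−3) = (2, 23)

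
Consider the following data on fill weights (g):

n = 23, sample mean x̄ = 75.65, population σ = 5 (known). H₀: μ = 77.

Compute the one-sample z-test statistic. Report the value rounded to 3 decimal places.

test statistic = -1.295

SE = σ/√n = 5/√23 = 1.0426
z = (x̄−μ₀)/SE = (75.65−77)/1.0426 = -1.2949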